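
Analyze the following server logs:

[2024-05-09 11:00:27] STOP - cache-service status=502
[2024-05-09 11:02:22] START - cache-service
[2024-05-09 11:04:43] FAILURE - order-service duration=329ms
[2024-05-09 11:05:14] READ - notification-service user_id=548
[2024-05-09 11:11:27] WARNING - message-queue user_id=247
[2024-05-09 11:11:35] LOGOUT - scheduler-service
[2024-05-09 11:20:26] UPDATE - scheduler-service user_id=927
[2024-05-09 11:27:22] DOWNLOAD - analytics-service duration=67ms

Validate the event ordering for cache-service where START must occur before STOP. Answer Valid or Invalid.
Invalid

To validate ordering:

1. Required order: START → STOP
2. Rule: START must occur before STOP
3. Check actual order of events for cache-service
4. Result: Invalid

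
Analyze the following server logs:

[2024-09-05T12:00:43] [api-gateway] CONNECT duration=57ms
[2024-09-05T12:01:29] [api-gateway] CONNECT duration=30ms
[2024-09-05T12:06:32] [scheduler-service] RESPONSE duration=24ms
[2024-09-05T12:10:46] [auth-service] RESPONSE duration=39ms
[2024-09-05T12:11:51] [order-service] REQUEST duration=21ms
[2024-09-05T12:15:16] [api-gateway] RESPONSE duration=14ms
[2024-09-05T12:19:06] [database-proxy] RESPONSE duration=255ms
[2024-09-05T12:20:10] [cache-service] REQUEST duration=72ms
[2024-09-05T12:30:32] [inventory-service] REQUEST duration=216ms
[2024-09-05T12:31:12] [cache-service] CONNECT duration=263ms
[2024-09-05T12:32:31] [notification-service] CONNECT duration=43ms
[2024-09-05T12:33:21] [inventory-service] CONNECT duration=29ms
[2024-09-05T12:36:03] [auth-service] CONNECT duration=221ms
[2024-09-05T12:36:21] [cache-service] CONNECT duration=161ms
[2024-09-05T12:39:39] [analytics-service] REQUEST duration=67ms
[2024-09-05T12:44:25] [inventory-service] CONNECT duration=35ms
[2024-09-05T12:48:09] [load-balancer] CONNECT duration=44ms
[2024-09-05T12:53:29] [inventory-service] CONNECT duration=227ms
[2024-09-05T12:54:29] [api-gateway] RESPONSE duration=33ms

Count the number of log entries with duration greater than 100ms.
6

To count timeouts:

1. Threshold: 100ms
2. Extract duration from each log entry
3. Count entries where duration > 100
4. Timeout count: 6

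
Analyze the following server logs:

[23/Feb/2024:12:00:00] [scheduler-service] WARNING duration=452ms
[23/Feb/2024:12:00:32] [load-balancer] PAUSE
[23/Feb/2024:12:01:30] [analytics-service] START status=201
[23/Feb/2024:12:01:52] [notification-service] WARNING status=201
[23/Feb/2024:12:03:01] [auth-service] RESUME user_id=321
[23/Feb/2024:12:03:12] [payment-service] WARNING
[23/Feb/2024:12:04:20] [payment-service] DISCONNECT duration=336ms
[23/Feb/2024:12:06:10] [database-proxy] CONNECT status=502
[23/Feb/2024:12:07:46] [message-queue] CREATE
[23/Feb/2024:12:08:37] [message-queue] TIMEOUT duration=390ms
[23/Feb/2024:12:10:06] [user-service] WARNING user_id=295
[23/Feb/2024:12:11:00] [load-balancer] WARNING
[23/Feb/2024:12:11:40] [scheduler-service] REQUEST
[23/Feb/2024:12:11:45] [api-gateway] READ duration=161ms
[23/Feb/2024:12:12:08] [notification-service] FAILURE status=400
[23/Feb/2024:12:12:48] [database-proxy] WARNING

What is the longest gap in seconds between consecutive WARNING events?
414

To find the longest gap:

1. Extract all WARNING events in chronological order
2. Calculate time differences between consecutive events
3. Find the maximum difference
4. Longest gap: 414 seconds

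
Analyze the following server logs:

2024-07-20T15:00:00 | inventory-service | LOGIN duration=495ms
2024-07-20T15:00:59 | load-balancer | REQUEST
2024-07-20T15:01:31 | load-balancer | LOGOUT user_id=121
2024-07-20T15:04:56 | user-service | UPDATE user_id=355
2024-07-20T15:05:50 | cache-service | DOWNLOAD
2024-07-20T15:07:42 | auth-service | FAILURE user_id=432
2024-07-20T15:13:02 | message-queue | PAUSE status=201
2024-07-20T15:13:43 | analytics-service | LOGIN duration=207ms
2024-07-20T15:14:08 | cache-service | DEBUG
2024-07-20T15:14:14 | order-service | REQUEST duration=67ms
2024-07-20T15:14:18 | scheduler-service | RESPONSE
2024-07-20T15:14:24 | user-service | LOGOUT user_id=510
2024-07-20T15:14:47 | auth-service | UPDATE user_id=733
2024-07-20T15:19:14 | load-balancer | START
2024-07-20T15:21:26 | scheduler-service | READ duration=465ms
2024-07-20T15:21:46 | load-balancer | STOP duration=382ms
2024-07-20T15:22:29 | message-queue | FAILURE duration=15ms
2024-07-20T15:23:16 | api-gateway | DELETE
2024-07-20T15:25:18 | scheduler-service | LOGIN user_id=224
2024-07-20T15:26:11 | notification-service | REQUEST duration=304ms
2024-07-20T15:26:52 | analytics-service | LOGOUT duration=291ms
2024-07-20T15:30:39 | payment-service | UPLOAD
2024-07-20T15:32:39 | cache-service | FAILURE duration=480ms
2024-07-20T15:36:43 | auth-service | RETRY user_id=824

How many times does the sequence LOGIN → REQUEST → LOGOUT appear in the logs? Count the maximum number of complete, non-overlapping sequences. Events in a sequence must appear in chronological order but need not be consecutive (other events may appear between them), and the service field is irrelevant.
3

To count sequences:

1. Look for pattern: LOGIN → REQUEST → LOGOUT
2. Greedily scan the log in chronological order, matching each sequence element in turn (ignoring service)
3. Each time the full pattern completes, increment the count and restart matching from the next event
4. Complete non-overlapping sequences found: 3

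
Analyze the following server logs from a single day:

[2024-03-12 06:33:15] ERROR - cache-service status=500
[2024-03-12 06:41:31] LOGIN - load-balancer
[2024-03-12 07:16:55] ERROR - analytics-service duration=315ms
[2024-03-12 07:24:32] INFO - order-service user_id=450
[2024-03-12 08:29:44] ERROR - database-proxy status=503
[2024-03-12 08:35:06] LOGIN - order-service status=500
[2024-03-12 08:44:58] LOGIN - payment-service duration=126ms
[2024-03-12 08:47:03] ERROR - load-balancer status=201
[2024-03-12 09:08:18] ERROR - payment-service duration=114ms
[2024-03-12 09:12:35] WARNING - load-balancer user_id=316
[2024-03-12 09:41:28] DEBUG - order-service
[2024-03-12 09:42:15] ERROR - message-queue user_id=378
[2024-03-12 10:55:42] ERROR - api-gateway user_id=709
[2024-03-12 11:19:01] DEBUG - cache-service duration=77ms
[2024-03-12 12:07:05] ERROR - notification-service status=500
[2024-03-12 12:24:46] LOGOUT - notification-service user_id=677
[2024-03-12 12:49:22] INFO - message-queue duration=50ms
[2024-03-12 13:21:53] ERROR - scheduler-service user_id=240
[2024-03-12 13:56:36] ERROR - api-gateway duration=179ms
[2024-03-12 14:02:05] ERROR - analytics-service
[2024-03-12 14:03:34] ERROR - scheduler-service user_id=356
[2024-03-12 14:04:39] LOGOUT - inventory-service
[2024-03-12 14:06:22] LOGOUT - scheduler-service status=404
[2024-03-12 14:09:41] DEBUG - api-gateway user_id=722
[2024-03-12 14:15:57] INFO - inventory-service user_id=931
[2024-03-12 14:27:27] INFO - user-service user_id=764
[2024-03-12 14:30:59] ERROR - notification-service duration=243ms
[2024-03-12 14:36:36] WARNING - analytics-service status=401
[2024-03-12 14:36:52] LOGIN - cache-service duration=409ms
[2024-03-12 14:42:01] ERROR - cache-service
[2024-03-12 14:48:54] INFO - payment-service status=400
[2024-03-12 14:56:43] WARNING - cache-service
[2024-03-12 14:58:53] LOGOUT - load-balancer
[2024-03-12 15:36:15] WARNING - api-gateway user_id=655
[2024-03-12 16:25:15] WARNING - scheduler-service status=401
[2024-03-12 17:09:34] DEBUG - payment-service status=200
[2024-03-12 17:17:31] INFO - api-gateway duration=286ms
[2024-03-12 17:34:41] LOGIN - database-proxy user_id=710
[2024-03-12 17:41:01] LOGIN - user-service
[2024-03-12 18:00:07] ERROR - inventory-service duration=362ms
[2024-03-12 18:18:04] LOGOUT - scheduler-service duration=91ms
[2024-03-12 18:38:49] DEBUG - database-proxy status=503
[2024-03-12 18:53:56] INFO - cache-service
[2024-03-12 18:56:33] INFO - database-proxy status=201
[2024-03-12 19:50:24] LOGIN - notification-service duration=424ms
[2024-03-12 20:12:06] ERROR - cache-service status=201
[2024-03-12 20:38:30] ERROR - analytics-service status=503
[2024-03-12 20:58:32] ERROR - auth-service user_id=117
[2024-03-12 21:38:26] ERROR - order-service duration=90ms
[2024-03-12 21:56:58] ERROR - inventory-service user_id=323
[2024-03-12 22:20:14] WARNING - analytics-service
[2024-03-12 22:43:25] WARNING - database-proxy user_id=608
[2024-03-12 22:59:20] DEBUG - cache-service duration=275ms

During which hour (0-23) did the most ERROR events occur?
14

To find the peak hour:

1. Group all ERROR events by hour
2. Count events in each hour
3. Find hour with maximum count
4. Peak hour: 14 (with 4 events)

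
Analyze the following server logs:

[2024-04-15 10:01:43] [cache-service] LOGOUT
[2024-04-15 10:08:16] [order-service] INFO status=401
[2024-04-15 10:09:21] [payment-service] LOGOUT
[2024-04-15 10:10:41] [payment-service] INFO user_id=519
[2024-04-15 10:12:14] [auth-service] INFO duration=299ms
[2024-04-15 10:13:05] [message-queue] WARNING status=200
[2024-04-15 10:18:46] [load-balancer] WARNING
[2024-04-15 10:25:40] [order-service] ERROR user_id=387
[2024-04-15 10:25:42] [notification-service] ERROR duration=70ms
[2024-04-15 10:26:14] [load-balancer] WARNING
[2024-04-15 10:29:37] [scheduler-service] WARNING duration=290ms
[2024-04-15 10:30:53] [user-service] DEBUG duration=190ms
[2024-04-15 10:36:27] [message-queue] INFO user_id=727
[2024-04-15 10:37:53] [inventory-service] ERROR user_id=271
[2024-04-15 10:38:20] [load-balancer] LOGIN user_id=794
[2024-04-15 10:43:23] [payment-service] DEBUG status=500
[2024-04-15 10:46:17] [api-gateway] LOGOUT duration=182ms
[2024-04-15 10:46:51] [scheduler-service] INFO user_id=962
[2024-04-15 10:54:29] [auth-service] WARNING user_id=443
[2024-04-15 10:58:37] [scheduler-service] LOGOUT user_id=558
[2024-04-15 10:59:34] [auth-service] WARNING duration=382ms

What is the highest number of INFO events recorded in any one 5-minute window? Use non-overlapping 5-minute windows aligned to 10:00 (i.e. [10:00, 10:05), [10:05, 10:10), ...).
2

To find the burst window:

1. Divide the log period into non-overlapping 5-minute windows starting at 10:00
2. Count INFO events in each window
3. Find the window with maximum count
4. Maximum events in a window: 2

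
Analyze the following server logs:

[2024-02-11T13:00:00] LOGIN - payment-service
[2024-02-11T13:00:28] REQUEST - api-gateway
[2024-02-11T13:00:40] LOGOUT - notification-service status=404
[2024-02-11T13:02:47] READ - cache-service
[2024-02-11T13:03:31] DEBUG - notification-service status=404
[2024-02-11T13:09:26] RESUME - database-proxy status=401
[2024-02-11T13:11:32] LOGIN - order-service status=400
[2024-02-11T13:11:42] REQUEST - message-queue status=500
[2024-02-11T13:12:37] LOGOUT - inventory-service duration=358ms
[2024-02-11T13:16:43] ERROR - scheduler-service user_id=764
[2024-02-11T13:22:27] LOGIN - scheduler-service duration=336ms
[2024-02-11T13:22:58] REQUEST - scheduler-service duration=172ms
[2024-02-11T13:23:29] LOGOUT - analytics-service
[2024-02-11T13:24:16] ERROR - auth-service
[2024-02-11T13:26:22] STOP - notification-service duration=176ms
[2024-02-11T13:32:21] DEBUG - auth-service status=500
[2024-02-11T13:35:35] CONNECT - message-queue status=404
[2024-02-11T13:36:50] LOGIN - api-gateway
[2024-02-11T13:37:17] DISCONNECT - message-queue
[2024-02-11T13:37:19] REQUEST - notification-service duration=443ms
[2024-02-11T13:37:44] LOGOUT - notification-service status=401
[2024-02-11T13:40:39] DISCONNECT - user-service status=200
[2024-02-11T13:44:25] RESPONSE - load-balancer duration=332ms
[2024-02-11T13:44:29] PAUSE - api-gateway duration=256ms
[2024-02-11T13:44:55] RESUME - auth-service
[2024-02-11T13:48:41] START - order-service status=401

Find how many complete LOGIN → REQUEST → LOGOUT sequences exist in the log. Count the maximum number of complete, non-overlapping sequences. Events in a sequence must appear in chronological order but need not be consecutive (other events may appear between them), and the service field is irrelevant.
4

To count sequences:

1. Look for pattern: LOGIN → REQUEST → LOGOUT
2. Greedily scan the log in chronological order, matching each sequence element in turn (ignoring service)
3. Each time the full pattern completes, increment the count and restart matching from the next event
4. Complete non-overlapping sequences found: 4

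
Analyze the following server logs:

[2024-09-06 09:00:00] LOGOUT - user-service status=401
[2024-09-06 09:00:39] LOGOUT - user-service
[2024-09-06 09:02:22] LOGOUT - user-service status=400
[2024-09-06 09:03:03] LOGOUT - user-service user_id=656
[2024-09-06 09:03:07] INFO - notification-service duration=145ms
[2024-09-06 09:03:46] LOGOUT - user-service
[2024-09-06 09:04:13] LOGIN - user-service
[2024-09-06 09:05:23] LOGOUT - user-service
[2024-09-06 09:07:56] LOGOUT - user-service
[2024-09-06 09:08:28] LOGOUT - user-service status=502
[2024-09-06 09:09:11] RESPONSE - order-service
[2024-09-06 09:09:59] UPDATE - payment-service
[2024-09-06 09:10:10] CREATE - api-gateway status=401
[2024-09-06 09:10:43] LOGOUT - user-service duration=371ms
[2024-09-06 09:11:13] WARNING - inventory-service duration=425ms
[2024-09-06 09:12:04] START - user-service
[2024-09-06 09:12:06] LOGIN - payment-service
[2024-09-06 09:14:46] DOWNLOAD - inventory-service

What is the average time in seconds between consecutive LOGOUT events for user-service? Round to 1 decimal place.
80.4

To calculate average interval:

1. Find all LOGOUT events for user-service in order
2. Calculate time gaps between consecutive events
3. Compute mean of gaps: 643 / 8 = 80.4 seconds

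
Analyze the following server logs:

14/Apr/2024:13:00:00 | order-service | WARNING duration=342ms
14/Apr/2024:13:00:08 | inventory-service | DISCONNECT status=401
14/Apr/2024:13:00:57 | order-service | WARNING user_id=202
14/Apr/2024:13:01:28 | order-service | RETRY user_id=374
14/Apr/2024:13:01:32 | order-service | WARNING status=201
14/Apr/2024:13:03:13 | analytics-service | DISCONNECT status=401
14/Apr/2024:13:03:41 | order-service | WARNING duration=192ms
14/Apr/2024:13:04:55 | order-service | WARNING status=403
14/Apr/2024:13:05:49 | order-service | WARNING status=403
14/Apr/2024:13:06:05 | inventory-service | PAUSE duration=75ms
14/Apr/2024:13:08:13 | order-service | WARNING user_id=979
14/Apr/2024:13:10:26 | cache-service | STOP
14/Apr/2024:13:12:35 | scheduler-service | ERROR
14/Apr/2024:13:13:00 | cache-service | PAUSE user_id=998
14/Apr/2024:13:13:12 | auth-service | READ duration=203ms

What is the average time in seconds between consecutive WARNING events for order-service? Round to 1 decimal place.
82.2

To calculate average interval:

1. Find all WARNING events for order-service in order
2. Calculate time gaps between consecutive events
3. Compute mean of gaps: 493 / 6 = 82.2 seconds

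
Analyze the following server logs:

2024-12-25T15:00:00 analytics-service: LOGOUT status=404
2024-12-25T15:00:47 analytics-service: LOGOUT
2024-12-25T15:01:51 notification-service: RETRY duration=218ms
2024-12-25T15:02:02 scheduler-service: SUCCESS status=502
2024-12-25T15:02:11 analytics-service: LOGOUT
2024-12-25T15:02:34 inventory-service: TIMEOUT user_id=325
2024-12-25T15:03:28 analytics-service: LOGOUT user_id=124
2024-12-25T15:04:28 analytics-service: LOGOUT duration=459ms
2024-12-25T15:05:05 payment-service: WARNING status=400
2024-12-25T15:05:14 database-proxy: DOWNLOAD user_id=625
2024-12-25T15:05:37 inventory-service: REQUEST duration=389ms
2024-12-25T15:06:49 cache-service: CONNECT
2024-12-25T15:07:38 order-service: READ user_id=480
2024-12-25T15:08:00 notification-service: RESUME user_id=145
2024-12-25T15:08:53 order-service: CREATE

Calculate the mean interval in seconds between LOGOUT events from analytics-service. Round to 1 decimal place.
67.0

To calculate average interval:

1. Find all LOGOUT events for analytics-service in order
2. Calculate time gaps between consecutive events
3. Compute mean of gaps: 268 / 4 = 67.0 seconds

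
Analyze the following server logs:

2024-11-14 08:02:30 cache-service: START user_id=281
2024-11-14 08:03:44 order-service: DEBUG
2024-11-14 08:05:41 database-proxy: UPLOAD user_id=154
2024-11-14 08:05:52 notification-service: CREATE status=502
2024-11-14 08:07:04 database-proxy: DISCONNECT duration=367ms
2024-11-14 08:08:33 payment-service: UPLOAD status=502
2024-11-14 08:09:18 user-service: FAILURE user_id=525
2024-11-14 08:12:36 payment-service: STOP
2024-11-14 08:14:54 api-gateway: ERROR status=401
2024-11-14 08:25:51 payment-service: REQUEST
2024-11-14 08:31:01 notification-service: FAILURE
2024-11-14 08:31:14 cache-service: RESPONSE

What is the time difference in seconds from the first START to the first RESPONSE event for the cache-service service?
1724

To find the time between events:

1. Locate the first START event for cache-service: 2024-11-14 08:02:30
2. Locate the first RESPONSE event for cache-service: 2024-11-14 08:31:14
3. Calculate the difference: 2024-11-14 08:31:14 - 2024-11-14 08:02:30 = 1724 seconds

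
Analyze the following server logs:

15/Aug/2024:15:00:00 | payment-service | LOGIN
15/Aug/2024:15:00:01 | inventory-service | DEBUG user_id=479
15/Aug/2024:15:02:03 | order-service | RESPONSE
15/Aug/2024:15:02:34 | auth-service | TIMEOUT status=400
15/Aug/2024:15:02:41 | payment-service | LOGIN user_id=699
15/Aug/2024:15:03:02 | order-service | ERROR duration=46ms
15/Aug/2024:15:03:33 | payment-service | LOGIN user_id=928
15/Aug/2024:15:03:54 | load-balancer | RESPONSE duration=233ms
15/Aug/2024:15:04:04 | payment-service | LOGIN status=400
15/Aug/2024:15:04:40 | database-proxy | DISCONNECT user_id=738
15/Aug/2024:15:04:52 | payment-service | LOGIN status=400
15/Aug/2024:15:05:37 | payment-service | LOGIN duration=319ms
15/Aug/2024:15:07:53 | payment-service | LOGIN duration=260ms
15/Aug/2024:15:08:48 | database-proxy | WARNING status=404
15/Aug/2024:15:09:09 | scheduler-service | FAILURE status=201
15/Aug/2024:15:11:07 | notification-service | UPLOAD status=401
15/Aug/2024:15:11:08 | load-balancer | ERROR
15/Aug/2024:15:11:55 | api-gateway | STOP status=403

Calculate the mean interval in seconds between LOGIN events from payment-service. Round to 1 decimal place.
78.8

To calculate average interval:

1. Find all LOGIN events for payment-service in order
2. Calculate time gaps between consecutive events
3. Compute mean of gaps: 473 / 6 = 78.8 seconds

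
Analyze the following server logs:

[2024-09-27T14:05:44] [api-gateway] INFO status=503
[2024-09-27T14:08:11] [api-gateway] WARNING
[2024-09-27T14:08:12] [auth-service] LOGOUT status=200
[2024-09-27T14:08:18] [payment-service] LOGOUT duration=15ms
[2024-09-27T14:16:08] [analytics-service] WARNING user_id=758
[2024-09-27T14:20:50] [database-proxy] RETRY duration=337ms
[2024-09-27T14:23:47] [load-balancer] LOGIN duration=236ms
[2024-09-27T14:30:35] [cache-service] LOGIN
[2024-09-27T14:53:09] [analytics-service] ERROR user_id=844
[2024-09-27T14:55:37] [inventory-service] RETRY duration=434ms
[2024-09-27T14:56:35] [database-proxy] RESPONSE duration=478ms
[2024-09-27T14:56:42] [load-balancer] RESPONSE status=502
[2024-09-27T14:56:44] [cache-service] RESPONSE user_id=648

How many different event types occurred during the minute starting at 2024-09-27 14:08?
2

To count unique event types:

1. Filter events in the minute starting at 2024-09-27 14:08
2. Extract event types from matching entries
3. Count unique types: 2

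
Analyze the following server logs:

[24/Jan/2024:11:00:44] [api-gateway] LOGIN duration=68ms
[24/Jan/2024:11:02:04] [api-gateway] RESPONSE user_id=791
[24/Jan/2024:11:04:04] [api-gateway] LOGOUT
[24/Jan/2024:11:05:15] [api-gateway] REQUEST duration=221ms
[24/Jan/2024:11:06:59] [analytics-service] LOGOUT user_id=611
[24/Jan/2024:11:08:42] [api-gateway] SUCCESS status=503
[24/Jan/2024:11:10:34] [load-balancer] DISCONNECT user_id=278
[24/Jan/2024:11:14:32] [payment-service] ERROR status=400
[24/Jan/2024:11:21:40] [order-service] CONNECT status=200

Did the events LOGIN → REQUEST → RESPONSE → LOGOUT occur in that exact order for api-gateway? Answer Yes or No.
No

To verify sequence order:

1. Find all events in sequence LOGIN → REQUEST → RESPONSE → LOGOUT for api-gateway
2. Extract their timestamps
3. Check if timestamps are in ascending order
4. Result: No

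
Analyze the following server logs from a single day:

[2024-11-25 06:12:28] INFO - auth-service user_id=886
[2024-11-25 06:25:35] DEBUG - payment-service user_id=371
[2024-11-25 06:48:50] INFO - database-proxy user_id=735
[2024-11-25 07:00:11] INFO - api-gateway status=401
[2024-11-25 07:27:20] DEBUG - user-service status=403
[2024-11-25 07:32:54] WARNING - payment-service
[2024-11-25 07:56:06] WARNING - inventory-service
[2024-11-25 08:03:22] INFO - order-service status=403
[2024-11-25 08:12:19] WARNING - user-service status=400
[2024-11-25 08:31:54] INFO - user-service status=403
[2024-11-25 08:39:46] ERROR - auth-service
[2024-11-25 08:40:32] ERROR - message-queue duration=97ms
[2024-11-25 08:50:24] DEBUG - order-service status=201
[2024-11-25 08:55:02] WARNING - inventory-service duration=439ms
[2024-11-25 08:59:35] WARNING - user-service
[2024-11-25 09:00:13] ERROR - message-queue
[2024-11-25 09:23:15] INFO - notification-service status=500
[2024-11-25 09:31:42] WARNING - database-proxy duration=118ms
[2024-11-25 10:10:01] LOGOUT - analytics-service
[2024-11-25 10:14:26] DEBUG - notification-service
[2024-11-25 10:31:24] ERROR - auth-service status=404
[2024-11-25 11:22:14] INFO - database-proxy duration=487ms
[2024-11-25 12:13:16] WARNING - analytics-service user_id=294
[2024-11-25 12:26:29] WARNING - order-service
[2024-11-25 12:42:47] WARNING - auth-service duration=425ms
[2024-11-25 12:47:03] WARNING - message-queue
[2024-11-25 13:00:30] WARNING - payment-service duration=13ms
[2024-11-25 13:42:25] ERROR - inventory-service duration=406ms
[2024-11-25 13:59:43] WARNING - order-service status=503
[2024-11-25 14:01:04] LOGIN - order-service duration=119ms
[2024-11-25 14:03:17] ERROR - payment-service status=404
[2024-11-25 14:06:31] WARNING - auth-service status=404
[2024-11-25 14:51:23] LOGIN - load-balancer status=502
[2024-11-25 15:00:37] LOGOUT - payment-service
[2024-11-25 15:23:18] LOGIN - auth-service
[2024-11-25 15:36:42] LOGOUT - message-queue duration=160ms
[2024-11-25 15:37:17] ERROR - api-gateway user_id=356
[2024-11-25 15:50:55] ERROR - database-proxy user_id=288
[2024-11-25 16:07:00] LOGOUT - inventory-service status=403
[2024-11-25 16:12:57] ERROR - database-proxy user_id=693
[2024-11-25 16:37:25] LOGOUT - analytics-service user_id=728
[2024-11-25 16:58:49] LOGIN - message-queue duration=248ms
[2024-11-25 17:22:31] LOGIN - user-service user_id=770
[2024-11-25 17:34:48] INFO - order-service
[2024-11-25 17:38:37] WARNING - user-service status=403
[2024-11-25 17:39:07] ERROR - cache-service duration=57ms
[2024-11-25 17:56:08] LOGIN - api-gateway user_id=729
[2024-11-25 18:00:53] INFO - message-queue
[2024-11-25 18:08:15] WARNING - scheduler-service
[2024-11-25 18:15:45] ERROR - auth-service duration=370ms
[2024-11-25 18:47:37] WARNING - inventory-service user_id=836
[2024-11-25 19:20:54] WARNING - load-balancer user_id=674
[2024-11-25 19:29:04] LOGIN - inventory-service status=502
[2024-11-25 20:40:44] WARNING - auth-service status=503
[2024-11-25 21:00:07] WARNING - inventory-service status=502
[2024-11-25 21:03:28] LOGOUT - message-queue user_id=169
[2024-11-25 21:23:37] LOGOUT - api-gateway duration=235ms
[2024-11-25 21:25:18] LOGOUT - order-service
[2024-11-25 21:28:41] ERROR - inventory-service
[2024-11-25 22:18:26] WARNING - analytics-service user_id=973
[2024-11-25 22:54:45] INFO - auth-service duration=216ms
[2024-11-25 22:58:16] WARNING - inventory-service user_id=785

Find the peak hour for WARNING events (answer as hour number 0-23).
12

To find the peak hour:

1. Group all WARNING events by hour
2. Count events in each hour
3. Find hour with maximum count
4. Peak hour: 12 (with 4 events)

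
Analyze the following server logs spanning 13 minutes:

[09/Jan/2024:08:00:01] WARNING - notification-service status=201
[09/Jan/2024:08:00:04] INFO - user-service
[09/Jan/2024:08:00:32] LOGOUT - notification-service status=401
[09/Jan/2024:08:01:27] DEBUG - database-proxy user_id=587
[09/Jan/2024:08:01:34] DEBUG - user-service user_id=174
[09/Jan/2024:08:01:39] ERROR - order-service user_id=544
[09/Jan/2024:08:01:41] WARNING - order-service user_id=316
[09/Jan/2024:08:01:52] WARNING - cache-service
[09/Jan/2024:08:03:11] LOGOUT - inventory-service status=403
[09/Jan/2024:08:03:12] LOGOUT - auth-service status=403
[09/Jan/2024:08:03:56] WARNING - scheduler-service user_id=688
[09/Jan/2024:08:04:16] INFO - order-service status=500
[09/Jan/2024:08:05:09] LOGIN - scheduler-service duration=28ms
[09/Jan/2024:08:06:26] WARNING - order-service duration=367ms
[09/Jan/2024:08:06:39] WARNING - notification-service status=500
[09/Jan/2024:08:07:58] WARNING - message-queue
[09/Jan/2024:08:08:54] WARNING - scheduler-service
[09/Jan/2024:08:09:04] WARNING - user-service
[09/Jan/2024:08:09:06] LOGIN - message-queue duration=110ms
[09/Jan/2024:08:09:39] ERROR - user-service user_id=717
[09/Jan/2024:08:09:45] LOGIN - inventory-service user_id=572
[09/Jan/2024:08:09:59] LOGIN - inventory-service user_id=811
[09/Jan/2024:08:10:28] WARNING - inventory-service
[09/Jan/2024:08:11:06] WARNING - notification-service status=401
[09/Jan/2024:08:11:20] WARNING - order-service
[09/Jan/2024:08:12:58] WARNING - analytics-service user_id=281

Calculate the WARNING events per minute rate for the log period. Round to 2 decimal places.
1.0

To calculate the rate:

1. Count total WARNING events: 13
2. Total time period: 13 minutes
3. Rate = 13 / 13 = 1.0 events per minute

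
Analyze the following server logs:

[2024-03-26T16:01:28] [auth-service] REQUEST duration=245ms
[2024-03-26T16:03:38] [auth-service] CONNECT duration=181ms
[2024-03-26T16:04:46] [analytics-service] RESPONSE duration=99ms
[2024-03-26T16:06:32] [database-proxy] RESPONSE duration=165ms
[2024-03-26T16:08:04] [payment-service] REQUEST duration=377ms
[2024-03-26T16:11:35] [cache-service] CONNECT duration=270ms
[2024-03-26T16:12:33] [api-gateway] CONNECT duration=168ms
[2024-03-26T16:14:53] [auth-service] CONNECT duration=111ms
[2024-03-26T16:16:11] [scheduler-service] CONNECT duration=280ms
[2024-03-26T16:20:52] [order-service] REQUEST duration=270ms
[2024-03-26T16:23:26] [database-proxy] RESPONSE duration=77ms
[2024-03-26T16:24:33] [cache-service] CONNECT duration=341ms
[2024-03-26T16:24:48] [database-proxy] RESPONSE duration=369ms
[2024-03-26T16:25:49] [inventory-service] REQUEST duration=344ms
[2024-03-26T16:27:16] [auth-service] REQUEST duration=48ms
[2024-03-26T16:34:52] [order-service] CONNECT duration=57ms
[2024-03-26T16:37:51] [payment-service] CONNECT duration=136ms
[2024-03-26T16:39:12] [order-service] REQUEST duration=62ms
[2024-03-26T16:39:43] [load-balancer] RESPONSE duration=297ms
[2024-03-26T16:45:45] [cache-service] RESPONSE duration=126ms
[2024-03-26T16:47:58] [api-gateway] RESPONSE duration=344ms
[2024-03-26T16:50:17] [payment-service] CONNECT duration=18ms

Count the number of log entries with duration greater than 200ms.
10

To count timeouts:

1. Threshold: 200ms
2. Extract duration from each log entry
3. Count entries where duration > 200
4. Timeout count: 10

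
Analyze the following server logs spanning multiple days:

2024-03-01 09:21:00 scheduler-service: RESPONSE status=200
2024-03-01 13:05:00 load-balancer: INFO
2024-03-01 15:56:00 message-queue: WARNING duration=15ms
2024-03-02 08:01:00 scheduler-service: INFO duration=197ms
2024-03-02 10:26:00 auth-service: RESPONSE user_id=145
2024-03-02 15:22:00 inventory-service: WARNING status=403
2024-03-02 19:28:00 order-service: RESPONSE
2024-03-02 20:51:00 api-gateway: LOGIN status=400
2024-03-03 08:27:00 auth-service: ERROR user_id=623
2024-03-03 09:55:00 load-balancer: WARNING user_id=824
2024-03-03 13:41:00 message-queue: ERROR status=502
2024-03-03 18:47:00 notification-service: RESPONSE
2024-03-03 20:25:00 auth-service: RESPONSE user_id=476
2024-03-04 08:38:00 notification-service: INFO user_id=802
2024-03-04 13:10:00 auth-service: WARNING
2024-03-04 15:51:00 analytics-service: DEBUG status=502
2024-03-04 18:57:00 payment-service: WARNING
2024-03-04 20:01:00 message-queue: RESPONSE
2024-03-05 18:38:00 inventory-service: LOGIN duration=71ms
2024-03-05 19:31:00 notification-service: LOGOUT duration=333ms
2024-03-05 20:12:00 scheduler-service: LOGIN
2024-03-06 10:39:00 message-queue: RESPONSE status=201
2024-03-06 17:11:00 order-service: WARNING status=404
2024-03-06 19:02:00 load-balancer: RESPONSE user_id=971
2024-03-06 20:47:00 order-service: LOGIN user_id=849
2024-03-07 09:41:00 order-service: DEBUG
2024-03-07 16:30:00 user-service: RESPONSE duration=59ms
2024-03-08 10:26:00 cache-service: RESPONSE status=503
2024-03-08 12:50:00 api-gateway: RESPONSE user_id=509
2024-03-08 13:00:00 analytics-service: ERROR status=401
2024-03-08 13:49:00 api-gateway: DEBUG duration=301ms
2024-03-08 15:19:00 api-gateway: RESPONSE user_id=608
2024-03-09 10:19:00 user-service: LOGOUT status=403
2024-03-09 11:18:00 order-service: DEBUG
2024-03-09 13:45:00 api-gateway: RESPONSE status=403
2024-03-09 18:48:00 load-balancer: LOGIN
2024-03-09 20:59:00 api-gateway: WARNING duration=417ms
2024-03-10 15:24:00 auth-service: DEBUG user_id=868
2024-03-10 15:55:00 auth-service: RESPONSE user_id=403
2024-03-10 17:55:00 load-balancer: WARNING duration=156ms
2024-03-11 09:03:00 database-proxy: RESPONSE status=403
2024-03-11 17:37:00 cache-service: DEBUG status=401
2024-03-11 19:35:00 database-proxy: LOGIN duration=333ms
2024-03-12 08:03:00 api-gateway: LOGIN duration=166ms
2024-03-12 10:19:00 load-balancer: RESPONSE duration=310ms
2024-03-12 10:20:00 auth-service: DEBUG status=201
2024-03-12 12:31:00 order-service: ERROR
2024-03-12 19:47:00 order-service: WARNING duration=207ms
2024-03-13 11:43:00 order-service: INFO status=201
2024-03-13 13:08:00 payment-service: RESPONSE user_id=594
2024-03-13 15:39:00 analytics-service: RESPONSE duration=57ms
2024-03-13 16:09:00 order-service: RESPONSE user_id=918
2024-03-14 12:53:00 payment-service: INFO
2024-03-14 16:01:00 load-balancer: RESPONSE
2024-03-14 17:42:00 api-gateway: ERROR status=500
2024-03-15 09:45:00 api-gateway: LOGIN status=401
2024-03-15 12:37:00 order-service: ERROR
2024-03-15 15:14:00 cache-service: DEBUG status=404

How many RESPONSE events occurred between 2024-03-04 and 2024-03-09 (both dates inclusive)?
8

To filter by date range:

1. Date range: 2024-03-04 through 2024-03-09, both dates inclusive
2. Filter for RESPONSE events whose date falls in this range
3. Count matching events: 8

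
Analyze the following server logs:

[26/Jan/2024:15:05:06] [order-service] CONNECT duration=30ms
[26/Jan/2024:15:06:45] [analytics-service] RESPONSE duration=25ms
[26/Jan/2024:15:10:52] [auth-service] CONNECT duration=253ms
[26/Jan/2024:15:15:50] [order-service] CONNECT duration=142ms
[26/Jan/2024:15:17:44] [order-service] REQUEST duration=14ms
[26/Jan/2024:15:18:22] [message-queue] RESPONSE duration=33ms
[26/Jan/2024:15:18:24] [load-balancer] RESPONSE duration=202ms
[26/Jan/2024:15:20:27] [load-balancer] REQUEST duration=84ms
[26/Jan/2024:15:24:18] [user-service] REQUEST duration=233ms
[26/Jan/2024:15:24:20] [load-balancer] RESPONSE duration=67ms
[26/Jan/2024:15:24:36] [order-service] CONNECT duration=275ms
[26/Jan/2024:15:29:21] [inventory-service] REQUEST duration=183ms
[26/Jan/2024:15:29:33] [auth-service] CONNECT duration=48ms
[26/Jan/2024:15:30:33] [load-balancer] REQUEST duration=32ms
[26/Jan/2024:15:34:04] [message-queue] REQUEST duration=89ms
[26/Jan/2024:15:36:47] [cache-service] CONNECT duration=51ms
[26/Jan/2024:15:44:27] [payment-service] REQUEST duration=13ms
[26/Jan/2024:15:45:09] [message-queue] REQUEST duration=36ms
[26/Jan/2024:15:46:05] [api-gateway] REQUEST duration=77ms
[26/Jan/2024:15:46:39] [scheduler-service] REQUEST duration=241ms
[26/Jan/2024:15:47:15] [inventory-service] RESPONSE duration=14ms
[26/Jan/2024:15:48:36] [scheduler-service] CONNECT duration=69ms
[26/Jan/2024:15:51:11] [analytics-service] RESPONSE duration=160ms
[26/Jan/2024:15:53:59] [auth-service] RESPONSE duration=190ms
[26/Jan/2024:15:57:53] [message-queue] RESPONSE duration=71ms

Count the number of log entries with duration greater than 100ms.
9

To count timeouts:

1. Threshold: 100ms
2. Extract duration from each log entry
3. Count entries where duration > 100
4. Timeout count: 9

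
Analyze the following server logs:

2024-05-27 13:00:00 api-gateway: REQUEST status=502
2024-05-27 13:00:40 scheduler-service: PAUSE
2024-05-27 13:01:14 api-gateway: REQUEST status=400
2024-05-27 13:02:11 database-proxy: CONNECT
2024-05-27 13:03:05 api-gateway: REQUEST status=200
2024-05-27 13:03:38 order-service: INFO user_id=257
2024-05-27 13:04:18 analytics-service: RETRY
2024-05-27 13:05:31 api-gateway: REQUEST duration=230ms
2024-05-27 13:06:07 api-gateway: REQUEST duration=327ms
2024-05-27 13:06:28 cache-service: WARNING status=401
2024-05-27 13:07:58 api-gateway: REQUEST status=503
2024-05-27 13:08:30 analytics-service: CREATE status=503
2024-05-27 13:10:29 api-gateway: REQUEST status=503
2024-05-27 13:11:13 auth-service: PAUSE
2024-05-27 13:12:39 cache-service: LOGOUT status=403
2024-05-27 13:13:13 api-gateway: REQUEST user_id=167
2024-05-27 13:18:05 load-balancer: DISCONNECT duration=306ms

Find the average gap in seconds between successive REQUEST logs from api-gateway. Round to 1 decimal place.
113.3

To calculate average interval:

1. Find all REQUEST events for api-gateway in order
2. Calculate time gaps between consecutive events
3. Compute mean of gaps: 793 / 7 = 113.3 seconds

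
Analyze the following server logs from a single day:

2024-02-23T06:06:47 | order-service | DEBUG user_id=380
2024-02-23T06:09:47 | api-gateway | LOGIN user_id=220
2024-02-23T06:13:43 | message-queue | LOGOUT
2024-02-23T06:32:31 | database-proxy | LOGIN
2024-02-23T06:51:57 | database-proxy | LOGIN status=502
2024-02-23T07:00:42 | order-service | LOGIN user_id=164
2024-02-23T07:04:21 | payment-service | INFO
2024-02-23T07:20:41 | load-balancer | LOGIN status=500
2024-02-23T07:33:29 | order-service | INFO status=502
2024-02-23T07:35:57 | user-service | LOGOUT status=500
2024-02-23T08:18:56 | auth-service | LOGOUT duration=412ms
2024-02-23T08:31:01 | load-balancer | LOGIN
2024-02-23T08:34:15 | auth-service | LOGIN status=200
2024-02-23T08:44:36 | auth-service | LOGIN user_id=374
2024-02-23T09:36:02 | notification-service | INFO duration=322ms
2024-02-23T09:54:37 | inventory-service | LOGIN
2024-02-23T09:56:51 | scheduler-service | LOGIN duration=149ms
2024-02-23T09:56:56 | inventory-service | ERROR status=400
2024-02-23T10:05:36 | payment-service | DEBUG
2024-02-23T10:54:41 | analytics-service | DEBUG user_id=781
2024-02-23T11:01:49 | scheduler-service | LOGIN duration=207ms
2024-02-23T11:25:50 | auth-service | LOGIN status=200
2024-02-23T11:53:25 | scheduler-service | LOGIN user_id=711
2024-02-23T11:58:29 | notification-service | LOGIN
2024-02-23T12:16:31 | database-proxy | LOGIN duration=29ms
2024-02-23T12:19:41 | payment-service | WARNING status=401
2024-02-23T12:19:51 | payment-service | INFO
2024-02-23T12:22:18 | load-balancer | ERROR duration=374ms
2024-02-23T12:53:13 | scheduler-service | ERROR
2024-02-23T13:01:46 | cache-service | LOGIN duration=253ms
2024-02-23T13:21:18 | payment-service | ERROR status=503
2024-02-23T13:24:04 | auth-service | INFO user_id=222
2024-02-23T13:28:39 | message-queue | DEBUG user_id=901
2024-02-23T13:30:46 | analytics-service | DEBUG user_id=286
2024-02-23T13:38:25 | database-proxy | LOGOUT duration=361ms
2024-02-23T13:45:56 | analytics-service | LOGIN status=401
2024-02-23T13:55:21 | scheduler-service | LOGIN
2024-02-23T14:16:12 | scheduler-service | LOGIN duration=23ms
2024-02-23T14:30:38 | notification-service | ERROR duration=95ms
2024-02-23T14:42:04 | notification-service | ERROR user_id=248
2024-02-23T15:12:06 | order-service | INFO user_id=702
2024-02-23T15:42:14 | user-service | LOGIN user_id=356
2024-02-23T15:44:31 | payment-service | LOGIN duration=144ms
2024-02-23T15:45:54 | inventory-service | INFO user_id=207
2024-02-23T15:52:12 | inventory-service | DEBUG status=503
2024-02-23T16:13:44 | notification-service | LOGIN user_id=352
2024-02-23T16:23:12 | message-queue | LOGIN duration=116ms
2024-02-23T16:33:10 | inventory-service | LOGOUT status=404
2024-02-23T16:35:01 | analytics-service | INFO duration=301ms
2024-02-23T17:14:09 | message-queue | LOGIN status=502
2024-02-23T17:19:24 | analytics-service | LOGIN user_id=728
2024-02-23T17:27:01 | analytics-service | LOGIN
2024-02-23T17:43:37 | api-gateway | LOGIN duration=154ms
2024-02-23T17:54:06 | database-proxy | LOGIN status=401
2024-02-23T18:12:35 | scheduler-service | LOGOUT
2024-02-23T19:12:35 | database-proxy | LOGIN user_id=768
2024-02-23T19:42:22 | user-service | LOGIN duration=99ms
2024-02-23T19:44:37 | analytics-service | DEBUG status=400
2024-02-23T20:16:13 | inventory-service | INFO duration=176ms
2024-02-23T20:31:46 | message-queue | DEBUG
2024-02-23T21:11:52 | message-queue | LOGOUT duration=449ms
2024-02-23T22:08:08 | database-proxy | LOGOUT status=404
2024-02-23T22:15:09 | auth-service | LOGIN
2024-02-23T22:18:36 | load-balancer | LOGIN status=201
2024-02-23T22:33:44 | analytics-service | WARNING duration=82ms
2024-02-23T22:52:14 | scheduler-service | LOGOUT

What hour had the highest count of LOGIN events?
17

To find the peak hour:

1. Group all LOGIN events by hour
2. Count events in each hour
3. Find hour with maximum count
4. Peak hour: 17 (with 5 events)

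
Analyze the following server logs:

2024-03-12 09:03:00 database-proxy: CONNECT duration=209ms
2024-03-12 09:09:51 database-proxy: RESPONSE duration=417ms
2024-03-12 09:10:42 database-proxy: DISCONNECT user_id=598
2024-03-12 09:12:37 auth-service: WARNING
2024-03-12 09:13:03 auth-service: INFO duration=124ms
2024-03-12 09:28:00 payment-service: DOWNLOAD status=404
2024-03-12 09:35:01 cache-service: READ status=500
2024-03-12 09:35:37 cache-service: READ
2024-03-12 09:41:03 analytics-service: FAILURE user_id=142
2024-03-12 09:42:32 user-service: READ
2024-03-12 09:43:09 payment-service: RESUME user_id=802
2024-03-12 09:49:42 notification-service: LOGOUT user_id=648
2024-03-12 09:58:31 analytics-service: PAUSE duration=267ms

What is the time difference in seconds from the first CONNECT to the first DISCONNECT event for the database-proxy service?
462

To find the time between events:

1. Locate the first CONNECT event for database-proxy: 2024-03-12 09:03:00
2. Locate the first DISCONNECT event for database-proxy: 2024-03-12 09:10:42
3. Calculate the difference: 2024-03-12 09:10:42 - 2024-03-12 09:03:00 = 462 seconds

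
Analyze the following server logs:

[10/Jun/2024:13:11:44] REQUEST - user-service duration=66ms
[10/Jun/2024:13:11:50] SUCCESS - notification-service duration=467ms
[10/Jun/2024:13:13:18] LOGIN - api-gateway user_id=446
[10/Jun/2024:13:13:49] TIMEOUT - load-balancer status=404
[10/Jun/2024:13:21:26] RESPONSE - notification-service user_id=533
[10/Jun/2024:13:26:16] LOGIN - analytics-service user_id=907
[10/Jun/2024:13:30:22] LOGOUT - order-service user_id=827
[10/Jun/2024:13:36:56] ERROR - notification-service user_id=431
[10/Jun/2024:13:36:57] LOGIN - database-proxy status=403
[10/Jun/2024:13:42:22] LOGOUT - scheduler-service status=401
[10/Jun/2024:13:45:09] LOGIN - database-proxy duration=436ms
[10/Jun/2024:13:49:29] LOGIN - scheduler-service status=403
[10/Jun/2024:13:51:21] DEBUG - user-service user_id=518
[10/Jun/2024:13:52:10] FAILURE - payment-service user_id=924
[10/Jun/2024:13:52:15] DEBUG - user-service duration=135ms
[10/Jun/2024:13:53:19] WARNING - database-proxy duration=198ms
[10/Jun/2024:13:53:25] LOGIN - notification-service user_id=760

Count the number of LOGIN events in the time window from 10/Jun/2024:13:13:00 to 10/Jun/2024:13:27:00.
2

To count events in the time window:

1. Window boundaries: 10/Jun/2024:13:13:00 to 10/Jun/2024:13:27:00
2. Filter for LOGIN events within this window
3. Count matching events: 2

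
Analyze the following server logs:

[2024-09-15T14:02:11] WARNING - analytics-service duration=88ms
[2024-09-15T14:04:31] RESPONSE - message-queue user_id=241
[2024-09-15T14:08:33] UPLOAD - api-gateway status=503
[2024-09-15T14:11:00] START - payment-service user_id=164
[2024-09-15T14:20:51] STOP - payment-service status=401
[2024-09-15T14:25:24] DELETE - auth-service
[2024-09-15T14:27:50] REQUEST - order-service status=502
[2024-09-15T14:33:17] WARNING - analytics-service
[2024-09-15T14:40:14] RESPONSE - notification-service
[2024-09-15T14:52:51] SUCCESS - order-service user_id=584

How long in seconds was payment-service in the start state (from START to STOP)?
591

To calculate state duration:

1. Find START event for payment-service: 2024-09-15T14:11:00
2. Find STOP event for payment-service: 2024-09-15T14:20:51
3. Calculate duration: 2024-09-15T14:20:51 - 2024-09-15T14:11:00 = 591 seconds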